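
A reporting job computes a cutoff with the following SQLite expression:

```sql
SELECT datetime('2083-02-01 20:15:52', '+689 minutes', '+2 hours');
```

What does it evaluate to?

2083-02-02 09:44:52

689 minutes = 11h 29m; +689 minutes from 2083-02-01 20:15:52 is 2083-02-02 07:44:52 (crosses midnight).
+2 hours from 2083-02-02 07:44:52 is 2083-02-02 09:44:52.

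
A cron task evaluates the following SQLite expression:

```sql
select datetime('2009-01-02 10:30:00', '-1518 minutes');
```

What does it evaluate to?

1518 minutes = 25h 18m; -1518 minutes from 2009-01-02 10:30:00 is 2009-01-01 09:12:00 (crosses midnight).

2009-01-01 09:12:00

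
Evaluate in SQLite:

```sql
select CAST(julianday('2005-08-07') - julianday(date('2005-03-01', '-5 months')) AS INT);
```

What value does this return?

310

Adding -5 months to 2005-03-01 gives 2004-10-01.
30 days remain in October 2004 after the 1st (31 − 1).
Full months from November 2004 through July 2005 contribute their day counts.
Then 7 days into August 2005.
Total: 30 + 30 + 31 + 31 + 28 + 31 + 30 + 31 + 30 + 31 + 7 = 310.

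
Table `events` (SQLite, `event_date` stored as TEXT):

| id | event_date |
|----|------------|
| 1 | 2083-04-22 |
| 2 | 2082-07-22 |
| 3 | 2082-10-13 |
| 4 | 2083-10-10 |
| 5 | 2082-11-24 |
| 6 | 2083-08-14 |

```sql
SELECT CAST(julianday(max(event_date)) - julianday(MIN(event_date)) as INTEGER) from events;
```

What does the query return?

445

MIN = 2082-07-22, MAX = 2083-10-10.
9 days remain in July 2082 after the 22nd (31 − 22).
Full months from August 2082 through September 2083 contribute their day counts.
Then 10 days into October 2083.
Total: 9 + 31 + 30 + 31 + 30 + 31 + 31 + 28 + 31 + 30 + 31 + 30 + 31 + 31 + 30 + 10 = 445.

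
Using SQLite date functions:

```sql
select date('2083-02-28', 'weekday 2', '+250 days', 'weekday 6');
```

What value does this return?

`weekday 2` advances to the next Tuesday; 2083-02-28 is a Sunday, so it moves forward to 2083-03-02.
Applying '+250 days' to 2083-03-02: counting 250 days forward gives 2083-11-07.
`weekday 6` advances to the next Saturday; 2083-11-07 is a Sunday, so it moves forward to 2083-11-13.

2083-11-13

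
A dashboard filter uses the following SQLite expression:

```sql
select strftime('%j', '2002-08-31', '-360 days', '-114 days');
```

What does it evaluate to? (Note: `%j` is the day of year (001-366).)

First apply '-360 days', '-114 days': 2002-08-31 → 2001-05-14.
Day-of-year for 2001-05-14: days since 2001-01-01 inclusive = 134, zero-padded to 134.

134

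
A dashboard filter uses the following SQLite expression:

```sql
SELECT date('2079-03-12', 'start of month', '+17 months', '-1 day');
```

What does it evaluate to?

2080-07-31

`start of month` rewinds 2079-03-12 to 2079-03-01.
Adding +17 months to 2079-03-01 gives 2080-08-01.
Going back 1 day from 2080-08-01 reaches 2080-07-31 (last day of July, 31 days).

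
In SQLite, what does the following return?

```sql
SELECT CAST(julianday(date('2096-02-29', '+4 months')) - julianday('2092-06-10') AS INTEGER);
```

1480

Adding +4 months to 2096-02-29 gives 2096-06-29.
20 days remain in June 2092 after the 10th (30 − 10).
Full months from July 2092 through May 2096 contribute their day counts.
Then 29 days into June 2096.
Total: 20 + 31 + 31 + 30 + 31 + 30 + 31 + 31 + 28 + 31 + 30 + 31 + 30 + 31 + 31 + 30 + 31 + 30 + 31 + 31 + 28 + 31 + 30 + 31 + 30 + 31 + 31 + 30 + 31 + 30 + 31 + 31 + 28 + 31 + 30 + 31 + 30 + 31 + 31 + 30 + 31 + 30 + 31 + 31 + 29 + 31 + 30 + 31 + 29 = 1480.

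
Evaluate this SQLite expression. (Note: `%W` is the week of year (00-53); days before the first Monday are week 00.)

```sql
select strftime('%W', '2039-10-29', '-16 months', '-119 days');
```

09

First apply '-16 months', '-119 days': 2039-10-29 → 2038-03-02.
2038-03-02 is a Tuesday. SQLite's %W counts Mondays since the year started; the result is 09.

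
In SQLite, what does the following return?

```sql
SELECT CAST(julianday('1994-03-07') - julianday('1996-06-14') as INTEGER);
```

24 days remain in March 1994 after the 7th (31 − 7).
Full months from April 1994 through May 1996 contribute their day counts.
Then 14 days into June 1996.
Total: 24 + 30 + 31 + 30 + 31 + 31 + 30 + 31 + 30 + 31 + 31 + 28 + 31 + 30 + 31 + 30 + 31 + 31 + 30 + 31 + 30 + 31 + 31 + 29 + 31 + 30 + 31 + 14 = 830.
The subtraction is earlier − later, so the result is −830 → -830.

-830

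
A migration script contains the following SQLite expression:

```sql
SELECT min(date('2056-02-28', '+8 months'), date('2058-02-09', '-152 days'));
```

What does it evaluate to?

2056-10-28

date('2056-02-28', '+8 months') → 2056-10-28.
date('2058-02-09', '-152 days') → 2057-09-10.
Earlier of the two is 2056-10-28.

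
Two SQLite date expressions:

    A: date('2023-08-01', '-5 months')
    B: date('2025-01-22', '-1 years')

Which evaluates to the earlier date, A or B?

A = 2023-03-01.
B = 2024-01-22.
A is earlier.

A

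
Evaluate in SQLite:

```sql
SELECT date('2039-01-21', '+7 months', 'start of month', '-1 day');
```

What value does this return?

2039-07-31

Adding +7 months to 2039-01-21 gives 2039-08-21.
`start of month` rewinds 2039-08-21 to 2039-08-01.
Going back 1 day from 2039-08-01 reaches 2039-07-31 (last day of July, 31 days).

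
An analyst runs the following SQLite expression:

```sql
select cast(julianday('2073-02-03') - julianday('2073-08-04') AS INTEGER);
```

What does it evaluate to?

-182

25 days remain in February 2073 after the 3rd (28 − 3).
March 2073: 31 days.
April 2073: 30 days.
May 2073: 31 days.
June 2073: 30 days.
July 2073: 31 days.
Then 4 days into August 2073.
Total: 25 + 31 + 30 + 31 + 30 + 31 + 4 = 182.
The subtraction is earlier − later, so the result is −182 → -182.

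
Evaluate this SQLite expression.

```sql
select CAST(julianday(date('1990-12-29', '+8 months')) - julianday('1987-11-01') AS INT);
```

1397

Adding +8 months to 1990-12-29 gives 1991-08-29.
29 days remain in November 1987 after the 1st (30 − 1).
Full months from December 1987 through July 1991 contribute their day counts.
Then 29 days into August 1991.
Total: 29 + 31 + 31 + 29 + 31 + 30 + 31 + 30 + 31 + 31 + 30 + 31 + 30 + 31 + 31 + 28 + 31 + 30 + 31 + 30 + 31 + 31 + 30 + 31 + 30 + 31 + 31 + 28 + 31 + 30 + 31 + 30 + 31 + 31 + 30 + 31 + 30 + 31 + 31 + 28 + 31 + 30 + 31 + 30 + 31 + 29 = 1397.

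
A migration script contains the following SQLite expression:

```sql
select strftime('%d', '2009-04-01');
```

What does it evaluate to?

`%d` extracts the 2-digit day of month: 01.

01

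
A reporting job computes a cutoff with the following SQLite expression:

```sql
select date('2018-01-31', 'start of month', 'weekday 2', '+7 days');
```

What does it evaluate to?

2018-01-09

`start of month` rewinds 2018-01-31 to 2018-01-01.
`weekday 2` advances to the next Tuesday; 2018-01-01 is a Monday, so it moves forward to 2018-01-02.
Advancing 7 more days within January lands on 2018-01-09.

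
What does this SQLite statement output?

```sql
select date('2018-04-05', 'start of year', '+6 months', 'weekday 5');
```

`start of year` rewinds 2018-04-05 to 2018-01-01.
Adding +6 months to 2018-01-01 gives 2018-07-01.
`weekday 5` advances to the next Friday; 2018-07-01 is a Sunday, so it moves forward to 2018-07-06.

2018-07-06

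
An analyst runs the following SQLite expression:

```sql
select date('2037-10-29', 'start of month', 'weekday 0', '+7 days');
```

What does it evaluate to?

`start of month` rewinds 2037-10-29 to 2037-10-01.
`weekday 0` advances to the next Sunday; 2037-10-01 is a Thursday, so it moves forward to 2037-10-04.
Advancing 7 more days within October lands on 2037-10-11.

2037-10-11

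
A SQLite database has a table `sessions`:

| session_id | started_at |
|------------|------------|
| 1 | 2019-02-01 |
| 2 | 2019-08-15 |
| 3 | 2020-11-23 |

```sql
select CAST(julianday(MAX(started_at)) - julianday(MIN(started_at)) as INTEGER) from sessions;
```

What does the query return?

661

MIN = 2019-02-01, MAX = 2020-11-23.
27 days remain in February 2019 after the 1st (28 − 1).
Full months from March 2019 through October 2020 contribute their day counts.
Then 23 days into November 2020.
Total: 27 + 31 + 30 + 31 + 30 + 31 + 31 + 30 + 31 + 30 + 31 + 31 + 29 + 31 + 30 + 31 + 30 + 31 + 31 + 30 + 31 + 23 = 661.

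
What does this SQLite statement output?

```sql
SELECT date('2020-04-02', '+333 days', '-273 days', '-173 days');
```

Applying '+333 days' to 2020-04-02: counting 333 days forward gives 2021-03-01.
Applying '-273 days' to 2021-03-01: counting 273 days back gives 2020-06-01.
Applying '-173 days' to 2020-06-01: counting 173 days back gives 2019-12-11.

2019-12-11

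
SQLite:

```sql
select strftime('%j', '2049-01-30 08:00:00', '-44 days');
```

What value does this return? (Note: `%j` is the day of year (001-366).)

First apply '-44 days': 2049-01-30 08:00:00 → 2048-12-17 08:00:00.
Day-of-year for 2048-12-17: days since 2048-01-01 inclusive = 352, zero-padded to 352.

352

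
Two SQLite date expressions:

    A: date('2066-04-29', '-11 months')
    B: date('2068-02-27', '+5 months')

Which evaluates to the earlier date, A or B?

A = 2065-05-29.
B = 2068-07-27.
A is earlier.

A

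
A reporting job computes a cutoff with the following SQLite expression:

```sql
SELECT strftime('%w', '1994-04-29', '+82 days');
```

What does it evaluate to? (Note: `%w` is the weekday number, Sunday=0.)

3

First apply '+82 days': 1994-04-29 → 1994-07-20.
1994-07-20 is a Wednesday; with Sunday=0 that is 3.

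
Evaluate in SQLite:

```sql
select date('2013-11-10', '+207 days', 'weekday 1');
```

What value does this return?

2014-06-09

Applying '+207 days' to 2013-11-10: counting 207 days forward gives 2014-06-05.
`weekday 1` advances to the next Monday; 2014-06-05 is a Thursday, so it moves forward to 2014-06-09.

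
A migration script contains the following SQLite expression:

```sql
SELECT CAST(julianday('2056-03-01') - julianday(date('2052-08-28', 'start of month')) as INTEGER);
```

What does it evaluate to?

`start of month` rewinds 2052-08-28 to 2052-08-01.
30 days remain in August 2052 after the 1st (31 − 1).
Full months from September 2052 through February 2056 contribute their day counts.
Then 1 day into March 2056.
Total: 30 + 30 + 31 + 30 + 31 + 31 + 28 + 31 + 30 + 31 + 30 + 31 + 31 + 30 + 31 + 30 + 31 + 31 + 28 + 31 + 30 + 31 + 30 + 31 + 31 + 30 + 31 + 30 + 31 + 31 + 28 + 31 + 30 + 31 + 30 + 31 + 31 + 30 + 31 + 30 + 31 + 31 + 29 + 1 = 1308.

1308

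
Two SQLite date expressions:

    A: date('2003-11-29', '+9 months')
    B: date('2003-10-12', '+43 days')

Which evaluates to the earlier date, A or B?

A = 2004-08-29.
B = 2003-11-24.
B is earlier.

B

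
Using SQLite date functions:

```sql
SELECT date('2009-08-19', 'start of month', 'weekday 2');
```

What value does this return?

`start of month` rewinds 2009-08-19 to 2009-08-01.
`weekday 2` advances to the next Tuesday; 2009-08-01 is a Saturday, so it moves forward to 2009-08-04.

2009-08-04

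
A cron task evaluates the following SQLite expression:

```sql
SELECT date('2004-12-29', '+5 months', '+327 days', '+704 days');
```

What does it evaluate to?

2008-03-25

Adding +5 months to 2004-12-29 gives 2005-05-29.
Applying '+327 days' to 2005-05-29: counting 327 days forward gives 2006-04-21.
Applying '+704 days' to 2006-04-21: counting 704 days forward gives 2008-03-25.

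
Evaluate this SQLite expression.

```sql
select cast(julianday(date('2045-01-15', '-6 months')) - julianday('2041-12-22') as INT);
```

Adding -6 months to 2045-01-15 gives 2044-07-15.
9 days remain in December 2041 after the 22nd (31 − 22).
Full months from January 2042 through June 2044 contribute their day counts.
Then 15 days into July 2044.
Total: 9 + 31 + 28 + 31 + 30 + 31 + 30 + 31 + 31 + 30 + 31 + 30 + 31 + 31 + 28 + 31 + 30 + 31 + 30 + 31 + 31 + 30 + 31 + 30 + 31 + 31 + 29 + 31 + 30 + 31 + 30 + 15 = 936.

936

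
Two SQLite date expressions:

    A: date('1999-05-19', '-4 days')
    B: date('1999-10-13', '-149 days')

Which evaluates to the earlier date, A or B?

A

A = 1999-05-15.
B = 1999-05-17.
A is earlier.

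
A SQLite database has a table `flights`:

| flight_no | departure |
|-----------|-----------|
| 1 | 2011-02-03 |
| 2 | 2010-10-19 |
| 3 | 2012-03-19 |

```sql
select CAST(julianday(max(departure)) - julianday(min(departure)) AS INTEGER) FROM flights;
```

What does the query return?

517

MIN = 2010-10-19, MAX = 2012-03-19.
12 days remain in October 2010 after the 19th (31 − 19).
Full months from November 2010 through February 2012 contribute their day counts.
Then 19 days into March 2012.
Total: 12 + 30 + 31 + 31 + 28 + 31 + 30 + 31 + 30 + 31 + 31 + 30 + 31 + 30 + 31 + 31 + 29 + 19 = 517.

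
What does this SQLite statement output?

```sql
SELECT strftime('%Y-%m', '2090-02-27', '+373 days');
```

First apply '+373 days': 2090-02-27 → 2091-03-07.
`%Y-%m` extracts the year-month: 2091-03.

2091-03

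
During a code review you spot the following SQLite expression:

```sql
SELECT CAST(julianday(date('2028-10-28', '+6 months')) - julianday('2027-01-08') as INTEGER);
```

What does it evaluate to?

841

Adding +6 months to 2028-10-28 gives 2029-04-28.
23 days remain in January 2027 after the 8th (31 − 8).
Full months from February 2027 through March 2029 contribute their day counts.
Then 28 days into April 2029.
Total: 23 + 28 + 31 + 30 + 31 + 30 + 31 + 31 + 30 + 31 + 30 + 31 + 31 + 29 + 31 + 30 + 31 + 30 + 31 + 31 + 30 + 31 + 30 + 31 + 31 + 28 + 31 + 28 = 841.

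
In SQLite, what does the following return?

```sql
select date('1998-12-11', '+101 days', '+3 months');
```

Applying '+101 days' to 1998-12-11: counting 101 days forward gives 1999-03-22.
Adding +3 months to 1999-03-22 gives 1999-06-22.

1999-06-22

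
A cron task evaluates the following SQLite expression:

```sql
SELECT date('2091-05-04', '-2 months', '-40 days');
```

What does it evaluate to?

Adding -2 months to 2091-05-04 gives 2091-03-04.
Going back 4 days from 2091-03-04 reaches 2091-02-28 (last day of February, 28 days).
Going back 28 days from 2091-02-28 reaches 2091-01-31 (last day of January, 31 days).
Going back 8 days within January lands on 2091-01-23.

2091-01-23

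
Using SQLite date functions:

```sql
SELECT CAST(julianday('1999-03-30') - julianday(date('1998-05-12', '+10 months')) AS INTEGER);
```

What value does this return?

Adding +10 months to 1998-05-12 gives 1999-03-12.
Both dates are in March 1999: 30 − 12 = 18.

18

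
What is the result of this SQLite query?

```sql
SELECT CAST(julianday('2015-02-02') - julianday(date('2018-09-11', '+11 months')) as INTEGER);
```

Adding +11 months to 2018-09-11 gives 2019-08-11.
26 days remain in February 2015 after the 2nd (28 − 2).
Full months from March 2015 through July 2019 contribute their day counts.
Then 11 days into August 2019.
Total: 26 + 31 + 30 + 31 + 30 + 31 + 31 + 30 + 31 + 30 + 31 + 31 + 29 + 31 + 30 + 31 + 30 + 31 + 31 + 30 + 31 + 30 + 31 + 31 + 28 + 31 + 30 + 31 + 30 + 31 + 31 + 30 + 31 + 30 + 31 + 31 + 28 + 31 + 30 + 31 + 30 + 31 + 31 + 30 + 31 + 30 + 31 + 31 + 28 + 31 + 30 + 31 + 30 + 31 + 11 = 1651.
The subtraction is earlier − later, so the result is −1651 → -1651.

-1651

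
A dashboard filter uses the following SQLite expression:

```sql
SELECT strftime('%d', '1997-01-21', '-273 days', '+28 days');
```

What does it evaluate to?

21

First apply '-273 days', '+28 days': 1997-01-21 → 1996-05-21.
`%d` extracts the 2-digit day of month: 21.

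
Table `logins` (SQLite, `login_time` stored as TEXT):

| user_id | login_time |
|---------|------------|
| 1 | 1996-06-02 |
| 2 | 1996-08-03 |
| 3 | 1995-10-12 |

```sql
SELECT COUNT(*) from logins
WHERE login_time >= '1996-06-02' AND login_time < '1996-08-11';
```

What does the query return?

Rows in [1996-06-02, 1996-08-11): 1996-06-02, 1996-08-03 → 2 rows.

2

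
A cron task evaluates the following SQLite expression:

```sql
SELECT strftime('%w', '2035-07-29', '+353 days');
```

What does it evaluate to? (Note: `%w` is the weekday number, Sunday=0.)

3

First apply '+353 days': 2035-07-29 → 2036-07-16.
2036-07-16 is a Wednesday; with Sunday=0 that is 3.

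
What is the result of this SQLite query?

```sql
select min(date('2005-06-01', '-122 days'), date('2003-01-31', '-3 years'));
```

2000-01-31

date('2005-06-01', '-122 days') → 2005-01-30.
date('2003-01-31', '-3 years') → 2000-01-31.
Earlier of the two is 2000-01-31.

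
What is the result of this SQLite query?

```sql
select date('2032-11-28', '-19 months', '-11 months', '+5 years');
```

Adding -19 months to 2032-11-28 gives 2031-04-28.
Adding -11 months to 2031-04-28 gives 2030-05-28.
Adding +5 years to 2030-05-28 gives 2035-05-28.

2035-05-28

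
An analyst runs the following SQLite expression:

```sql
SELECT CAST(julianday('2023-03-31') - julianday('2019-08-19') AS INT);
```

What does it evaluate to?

1320

12 days remain in August 2019 after the 19th (31 − 19).
Full months from September 2019 through February 2023 contribute their day counts.
Then 31 days into March 2023.
Total: 12 + 30 + 31 + 30 + 31 + 31 + 29 + 31 + 30 + 31 + 30 + 31 + 31 + 30 + 31 + 30 + 31 + 31 + 28 + 31 + 30 + 31 + 30 + 31 + 31 + 30 + 31 + 30 + 31 + 31 + 28 + 31 + 30 + 31 + 30 + 31 + 31 + 30 + 31 + 30 + 31 + 31 + 28 + 31 = 1320.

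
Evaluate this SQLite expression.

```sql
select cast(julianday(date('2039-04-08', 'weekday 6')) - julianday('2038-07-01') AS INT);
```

282

`weekday 6` advances to the next Saturday; 2039-04-08 is a Friday, so it moves forward to 2039-04-09.
30 days remain in July 2038 after the 1st (31 − 1).
Full months from August 2038 through March 2039 contribute their day counts.
Then 9 days into April 2039.
Total: 30 + 31 + 30 + 31 + 30 + 31 + 31 + 28 + 31 + 9 = 282.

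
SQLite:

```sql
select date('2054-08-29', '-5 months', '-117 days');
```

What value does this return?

Adding -5 months to 2054-08-29 gives 2054-03-29.
Applying '-117 days' to 2054-03-29: counting 117 days back gives 2053-12-02.

2053-12-02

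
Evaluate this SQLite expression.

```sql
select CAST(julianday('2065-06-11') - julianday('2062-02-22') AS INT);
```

6 days remain in February 2062 after the 22nd (28 − 22).
Full months from March 2062 through May 2065 contribute their day counts.
Then 11 days into June 2065.
Total: 6 + 31 + 30 + 31 + 30 + 31 + 31 + 30 + 31 + 30 + 31 + 31 + 28 + 31 + 30 + 31 + 30 + 31 + 31 + 30 + 31 + 30 + 31 + 31 + 29 + 31 + 30 + 31 + 30 + 31 + 31 + 30 + 31 + 30 + 31 + 31 + 28 + 31 + 30 + 31 + 11 = 1205.

1205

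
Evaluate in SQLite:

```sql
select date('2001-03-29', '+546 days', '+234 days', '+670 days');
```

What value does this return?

Applying '+546 days' to 2001-03-29: counting 546 days forward gives 2002-09-26.
Applying '+234 days' to 2002-09-26: counting 234 days forward gives 2003-05-18.
Applying '+670 days' to 2003-05-18: counting 670 days forward gives 2005-03-18.

2005-03-18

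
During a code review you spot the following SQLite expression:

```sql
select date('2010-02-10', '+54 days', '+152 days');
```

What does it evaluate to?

2010-09-04

Applying '+54 days' to 2010-02-10: counting 54 days forward gives 2010-04-05.
Applying '+152 days' to 2010-04-05: counting 152 days forward gives 2010-09-04.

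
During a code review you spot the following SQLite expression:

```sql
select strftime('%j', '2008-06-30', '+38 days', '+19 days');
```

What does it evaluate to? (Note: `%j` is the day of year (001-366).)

First apply '+38 days', '+19 days': 2008-06-30 → 2008-08-26.
Day-of-year for 2008-08-26: days since 2008-01-01 inclusive = 239, zero-padded to 239.

239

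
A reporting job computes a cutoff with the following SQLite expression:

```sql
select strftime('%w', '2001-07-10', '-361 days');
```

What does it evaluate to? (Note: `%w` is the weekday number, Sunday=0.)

5

First apply '-361 days': 2001-07-10 → 2000-07-14.
2000-07-14 is a Friday; with Sunday=0 that is 5.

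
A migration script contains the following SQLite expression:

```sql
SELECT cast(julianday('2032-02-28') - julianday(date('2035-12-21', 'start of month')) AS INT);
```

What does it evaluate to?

-1372

`start of month` rewinds 2035-12-21 to 2035-12-01.
1 day remains in February 2032 after the 28th (29 − 28).
Full months from March 2032 through November 2035 contribute their day counts.
Then 1 day into December 2035.
Total: 1 + 31 + 30 + 31 + 30 + 31 + 31 + 30 + 31 + 30 + 31 + 31 + 28 + 31 + 30 + 31 + 30 + 31 + 31 + 30 + 31 + 30 + 31 + 31 + 28 + 31 + 30 + 31 + 30 + 31 + 31 + 30 + 31 + 30 + 31 + 31 + 28 + 31 + 30 + 31 + 30 + 31 + 31 + 30 + 31 + 30 + 1 = 1372.
The subtraction is earlier − later, so the result is −1372 → -1372.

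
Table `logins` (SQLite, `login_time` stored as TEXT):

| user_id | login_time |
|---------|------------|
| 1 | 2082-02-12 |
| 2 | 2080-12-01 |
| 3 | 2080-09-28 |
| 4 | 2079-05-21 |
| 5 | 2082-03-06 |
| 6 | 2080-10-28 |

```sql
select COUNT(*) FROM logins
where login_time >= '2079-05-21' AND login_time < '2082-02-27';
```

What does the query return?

5

Rows in [2079-05-21, 2082-02-27): 2082-02-12, 2080-12-01, 2080-09-28, 2079-05-21, 2080-10-28 → 5 rows.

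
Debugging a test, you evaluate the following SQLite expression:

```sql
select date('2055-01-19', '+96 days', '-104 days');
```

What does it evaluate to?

2055-01-11

Applying '+96 days' to 2055-01-19: counting 96 days forward gives 2055-04-25.
Applying '-104 days' to 2055-04-25: counting 104 days back gives 2055-01-11.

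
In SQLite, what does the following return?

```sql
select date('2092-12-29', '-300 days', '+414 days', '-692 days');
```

2091-05-31

Applying '-300 days' to 2092-12-29: counting 300 days back gives 2092-03-04.
Applying '+414 days' to 2092-03-04: counting 414 days forward gives 2093-04-22.
Applying '-692 days' to 2093-04-22: counting 692 days back gives 2091-05-31.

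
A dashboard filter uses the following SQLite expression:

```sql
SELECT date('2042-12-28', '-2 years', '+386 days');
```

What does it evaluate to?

2042-01-18

Adding -2 years to 2042-12-28 gives 2040-12-28.
Applying '+386 days' to 2040-12-28: counting 386 days forward gives 2042-01-18.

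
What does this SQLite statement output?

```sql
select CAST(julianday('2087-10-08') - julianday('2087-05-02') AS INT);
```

29 days remain in May 2087 after the 2nd (31 − 2).
June 2087: 30 days.
July 2087: 31 days.
August 2087: 31 days.
September 2087: 30 days.
Then 8 days into October 2087.
Total: 29 + 30 + 31 + 31 + 30 + 8 = 159.

159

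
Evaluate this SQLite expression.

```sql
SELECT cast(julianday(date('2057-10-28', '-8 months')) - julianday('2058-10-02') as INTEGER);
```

Adding -8 months to 2057-10-28 gives 2057-02-28.
0 days remain in February 2057 after the 28th (28 − 28).
Full months from March 2057 through September 2058 contribute their day counts.
Then 2 days into October 2058.
Total: 0 + 31 + 30 + 31 + 30 + 31 + 31 + 30 + 31 + 30 + 31 + 31 + 28 + 31 + 30 + 31 + 30 + 31 + 31 + 30 + 2 = 581.
The subtraction is earlier − later, so the result is −581 → -581.

-581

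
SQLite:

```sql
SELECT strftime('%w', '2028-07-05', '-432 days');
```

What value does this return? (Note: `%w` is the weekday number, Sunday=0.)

5

First apply '-432 days': 2028-07-05 → 2027-04-30.
2027-04-30 is a Friday; with Sunday=0 that is 5.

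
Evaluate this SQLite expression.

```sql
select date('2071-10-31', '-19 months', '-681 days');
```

2068-05-19

Adding -19 months to 2071-10-31 gives 2070-03-31.
Applying '-681 days' to 2070-03-31: counting 681 days back gives 2068-05-19.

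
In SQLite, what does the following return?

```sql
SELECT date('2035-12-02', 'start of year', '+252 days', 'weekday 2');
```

`start of year` rewinds 2035-12-02 to 2035-01-01.
Applying '+252 days' to 2035-01-01: counting 252 days forward gives 2035-09-10.
`weekday 2` advances to the next Tuesday; 2035-09-10 is a Monday, so it moves forward to 2035-09-11.

2035-09-11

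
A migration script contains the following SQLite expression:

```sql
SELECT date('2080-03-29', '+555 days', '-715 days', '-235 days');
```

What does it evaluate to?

2079-02-28

Applying '+555 days' to 2080-03-29: counting 555 days forward gives 2081-10-05.
Applying '-715 days' to 2081-10-05: counting 715 days back gives 2079-10-21.
Applying '-235 days' to 2079-10-21: counting 235 days back gives 2079-02-28.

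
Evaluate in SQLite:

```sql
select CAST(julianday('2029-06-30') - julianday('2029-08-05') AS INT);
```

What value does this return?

-36

0 days remain in June 2029 after the 30th (30 − 30).
July 2029: 31 days.
Then 5 days into August 2029.
Total: 0 + 31 + 5 = 36.
The subtraction is earlier − later, so the result is −36 → -36.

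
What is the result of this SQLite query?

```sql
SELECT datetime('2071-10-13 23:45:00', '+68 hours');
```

2071-10-16 19:45:00

+68 hours from 2071-10-13 23:45:00 is 2071-10-16 19:45:00 (crosses midnight).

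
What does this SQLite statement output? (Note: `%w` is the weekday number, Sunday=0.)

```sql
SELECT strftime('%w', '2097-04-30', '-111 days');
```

First apply '-111 days': 2097-04-30 → 2097-01-09.
2097-01-09 is a Wednesday; with Sunday=0 that is 3.

3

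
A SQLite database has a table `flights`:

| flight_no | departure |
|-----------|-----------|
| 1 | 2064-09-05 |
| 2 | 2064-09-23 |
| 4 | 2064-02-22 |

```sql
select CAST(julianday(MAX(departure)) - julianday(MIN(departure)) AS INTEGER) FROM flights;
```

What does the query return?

MIN = 2064-02-22, MAX = 2064-09-23.
7 days remain in February 2064 after the 22nd (29 − 22).
Full months from March 2064 through August 2064 contribute their day counts.
Then 23 days into September 2064.
Total: 7 + 31 + 30 + 31 + 30 + 31 + 31 + 23 = 214.

214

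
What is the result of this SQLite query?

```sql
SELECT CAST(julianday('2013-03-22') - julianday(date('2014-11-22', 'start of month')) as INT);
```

`start of month` rewinds 2014-11-22 to 2014-11-01.
9 days remain in March 2013 after the 22nd (31 − 22).
Full months from April 2013 through October 2014 contribute their day counts.
Then 1 day into November 2014.
Total: 9 + 30 + 31 + 30 + 31 + 31 + 30 + 31 + 30 + 31 + 31 + 28 + 31 + 30 + 31 + 30 + 31 + 31 + 30 + 31 + 1 = 589.
The subtraction is earlier − later, so the result is −589 → -589.

-589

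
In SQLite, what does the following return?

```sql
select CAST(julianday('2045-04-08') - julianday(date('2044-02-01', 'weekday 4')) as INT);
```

429

`weekday 4` advances to the next Thursday; 2044-02-01 is a Monday, so it moves forward to 2044-02-04.
25 days remain in February 2044 after the 4th (29 − 4).
Full months from March 2044 through March 2045 contribute their day counts.
Then 8 days into April 2045.
Total: 25 + 31 + 30 + 31 + 30 + 31 + 31 + 30 + 31 + 30 + 31 + 31 + 28 + 31 + 8 = 429.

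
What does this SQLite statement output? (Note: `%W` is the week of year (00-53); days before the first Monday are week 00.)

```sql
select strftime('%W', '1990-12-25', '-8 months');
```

First apply '-8 months': 1990-12-25 → 1990-04-25.
1990-04-25 is a Wednesday. SQLite's %W counts Mondays since the year started; the result is 17.

17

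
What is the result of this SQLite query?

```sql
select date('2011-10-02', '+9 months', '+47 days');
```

2012-08-18

Adding +9 months to 2011-10-02 gives 2012-07-02.
Applying '+47 days' to 2012-07-02: counting 47 days forward gives 2012-08-18.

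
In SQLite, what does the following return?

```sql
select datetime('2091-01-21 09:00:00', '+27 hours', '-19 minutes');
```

2091-01-22 11:41:00

+27 hours from 2091-01-21 09:00:00 is 2091-01-22 12:00:00 (crosses midnight).
-19 minutes from 2091-01-22 12:00:00 is 2091-01-22 11:41:00.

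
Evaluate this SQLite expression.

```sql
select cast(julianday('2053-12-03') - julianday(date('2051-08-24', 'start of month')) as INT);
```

`start of month` rewinds 2051-08-24 to 2051-08-01.
30 days remain in August 2051 after the 1st (31 − 1).
Full months from September 2051 through November 2053 contribute their day counts.
Then 3 days into December 2053.
Total: 30 + 30 + 31 + 30 + 31 + 31 + 29 + 31 + 30 + 31 + 30 + 31 + 31 + 30 + 31 + 30 + 31 + 31 + 28 + 31 + 30 + 31 + 30 + 31 + 31 + 30 + 31 + 30 + 3 = 855.

855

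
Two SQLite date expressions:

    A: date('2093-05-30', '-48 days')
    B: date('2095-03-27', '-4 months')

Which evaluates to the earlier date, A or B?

A = 2093-04-12.
B = 2094-11-27.
A is earlier.

A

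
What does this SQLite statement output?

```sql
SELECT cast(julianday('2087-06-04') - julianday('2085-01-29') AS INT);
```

856

2 days remain in January 2085 after the 29th (31 − 29).
Full months from February 2085 through May 2087 contribute their day counts.
Then 4 days into June 2087.
Total: 2 + 28 + 31 + 30 + 31 + 30 + 31 + 31 + 30 + 31 + 30 + 31 + 31 + 28 + 31 + 30 + 31 + 30 + 31 + 31 + 30 + 31 + 30 + 31 + 31 + 28 + 31 + 30 + 31 + 4 = 856.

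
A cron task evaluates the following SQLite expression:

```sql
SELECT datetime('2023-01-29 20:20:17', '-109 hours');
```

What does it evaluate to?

2023-01-25 07:20:17

-109 hours from 2023-01-29 20:20:17 is 2023-01-25 07:20:17 (crosses midnight).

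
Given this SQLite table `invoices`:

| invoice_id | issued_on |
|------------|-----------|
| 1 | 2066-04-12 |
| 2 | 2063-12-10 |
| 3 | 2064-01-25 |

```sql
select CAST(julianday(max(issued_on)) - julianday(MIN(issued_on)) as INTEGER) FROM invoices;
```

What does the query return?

854

MIN = 2063-12-10, MAX = 2066-04-12.
21 days remain in December 2063 after the 10th (31 − 10).
Full months from January 2064 through March 2066 contribute their day counts.
Then 12 days into April 2066.
Total: 21 + 31 + 29 + 31 + 30 + 31 + 30 + 31 + 31 + 30 + 31 + 30 + 31 + 31 + 28 + 31 + 30 + 31 + 30 + 31 + 31 + 30 + 31 + 30 + 31 + 31 + 28 + 31 + 12 = 854.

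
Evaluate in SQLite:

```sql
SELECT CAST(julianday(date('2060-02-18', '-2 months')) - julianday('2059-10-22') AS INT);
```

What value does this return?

57

Adding -2 months to 2060-02-18 gives 2059-12-18.
9 days remain in October 2059 after the 22nd (31 − 22).
November 2059: 30 days.
Then 18 days into December 2059.
Total: 9 + 30 + 18 = 57.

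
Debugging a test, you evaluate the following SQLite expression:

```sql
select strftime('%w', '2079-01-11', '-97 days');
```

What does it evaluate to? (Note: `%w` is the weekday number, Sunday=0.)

4

First apply '-97 days': 2079-01-11 → 2078-10-06.
2078-10-06 is a Thursday; with Sunday=0 that is 4.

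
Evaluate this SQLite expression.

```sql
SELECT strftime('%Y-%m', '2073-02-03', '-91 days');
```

First apply '-91 days': 2073-02-03 → 2072-11-04.
`%Y-%m` extracts the year-month: 2072-11.

2072-11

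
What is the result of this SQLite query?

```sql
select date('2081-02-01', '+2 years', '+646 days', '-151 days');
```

Adding +2 years to 2081-02-01 gives 2083-02-01.
Applying '+646 days' to 2083-02-01: counting 646 days forward gives 2084-11-08.
Applying '-151 days' to 2084-11-08: counting 151 days back gives 2084-06-10.

2084-06-10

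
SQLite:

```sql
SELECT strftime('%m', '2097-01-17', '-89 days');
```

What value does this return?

10

First apply '-89 days': 2097-01-17 → 2096-10-20.
`%m` extracts the 2-digit month (01-12): 10.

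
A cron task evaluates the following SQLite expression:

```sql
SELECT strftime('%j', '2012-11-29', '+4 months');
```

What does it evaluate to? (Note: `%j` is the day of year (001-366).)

088

First apply '+4 months': 2012-11-29 → 2013-03-29.
Day-of-year for 2013-03-29: days since 2013-01-01 inclusive = 88, zero-padded to 088.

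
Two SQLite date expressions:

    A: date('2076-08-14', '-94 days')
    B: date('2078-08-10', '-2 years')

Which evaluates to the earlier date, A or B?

A = 2076-05-12.
B = 2076-08-10.
A is earlier.

A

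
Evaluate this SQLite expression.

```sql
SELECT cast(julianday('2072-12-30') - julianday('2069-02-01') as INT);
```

27 days remain in February 2069 after the 1st (28 − 1).
Full months from March 2069 through November 2072 contribute their day counts.
Then 30 days into December 2072.
Total: 27 + 31 + 30 + 31 + 30 + 31 + 31 + 30 + 31 + 30 + 31 + 31 + 28 + 31 + 30 + 31 + 30 + 31 + 31 + 30 + 31 + 30 + 31 + 31 + 28 + 31 + 30 + 31 + 30 + 31 + 31 + 30 + 31 + 30 + 31 + 31 + 29 + 31 + 30 + 31 + 30 + 31 + 31 + 30 + 31 + 30 + 30 = 1428.

1428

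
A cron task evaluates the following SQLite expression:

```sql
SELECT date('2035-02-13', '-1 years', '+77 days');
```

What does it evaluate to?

Adding -1 year to 2035-02-13 gives 2034-02-13.
Applying '+77 days' to 2034-02-13: counting 77 days forward gives 2034-05-01.

2034-05-01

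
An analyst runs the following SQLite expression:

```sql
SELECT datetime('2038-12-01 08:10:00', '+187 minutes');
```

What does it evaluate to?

187 minutes = 3h 7m; +187 minutes from 2038-12-01 08:10:00 is 2038-12-01 11:17:00.

2038-12-01 11:17:00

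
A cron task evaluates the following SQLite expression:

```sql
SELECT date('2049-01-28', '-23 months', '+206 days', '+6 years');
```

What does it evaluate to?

Adding -23 months to 2049-01-28 gives 2047-02-28.
Applying '+206 days' to 2047-02-28: counting 206 days forward gives 2047-09-22.
Adding +6 years to 2047-09-22 gives 2053-09-22.

2053-09-22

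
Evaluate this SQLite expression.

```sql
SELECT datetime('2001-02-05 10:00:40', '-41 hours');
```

2001-02-03 17:00:40

-41 hours from 2001-02-05 10:00:40 is 2001-02-03 17:00:40 (crosses midnight).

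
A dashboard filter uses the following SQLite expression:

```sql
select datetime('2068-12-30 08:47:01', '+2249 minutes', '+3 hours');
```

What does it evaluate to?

2249 minutes = 37h 29m; +2249 minutes from 2068-12-30 08:47:01 is 2068-12-31 22:16:01 (crosses midnight).
+3 hours from 2068-12-31 22:16:01 is 2069-01-01 01:16:01 (crosses midnight).

2069-01-01 01:16:01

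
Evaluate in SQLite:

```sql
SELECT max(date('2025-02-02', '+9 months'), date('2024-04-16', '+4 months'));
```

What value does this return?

2025-11-02

date('2025-02-02', '+9 months') → 2025-11-02.
date('2024-04-16', '+4 months') → 2024-08-16.
Later of the two is 2025-11-02.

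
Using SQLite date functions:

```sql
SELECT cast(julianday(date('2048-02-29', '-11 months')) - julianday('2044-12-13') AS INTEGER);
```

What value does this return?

Adding -11 months to 2048-02-29 gives 2047-03-29.
18 days remain in December 2044 after the 13th (31 − 13).
Full months from January 2045 through February 2047 contribute their day counts.
Then 29 days into March 2047.
Total: 18 + 31 + 28 + 31 + 30 + 31 + 30 + 31 + 31 + 30 + 31 + 30 + 31 + 31 + 28 + 31 + 30 + 31 + 30 + 31 + 31 + 30 + 31 + 30 + 31 + 31 + 28 + 29 = 836.

836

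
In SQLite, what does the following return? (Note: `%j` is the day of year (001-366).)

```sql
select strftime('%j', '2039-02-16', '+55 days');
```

102

First apply '+55 days': 2039-02-16 → 2039-04-12.
Day-of-year for 2039-04-12: days since 2039-01-01 inclusive = 102, zero-padded to 102.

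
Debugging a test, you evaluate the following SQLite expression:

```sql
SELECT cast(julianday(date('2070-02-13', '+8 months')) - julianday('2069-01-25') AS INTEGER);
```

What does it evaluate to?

Adding +8 months to 2070-02-13 gives 2070-10-13.
6 days remain in January 2069 after the 25th (31 − 25).
Full months from February 2069 through September 2070 contribute their day counts.
Then 13 days into October 2070.
Total: 6 + 28 + 31 + 30 + 31 + 30 + 31 + 31 + 30 + 31 + 30 + 31 + 31 + 28 + 31 + 30 + 31 + 30 + 31 + 31 + 30 + 13 = 626.

626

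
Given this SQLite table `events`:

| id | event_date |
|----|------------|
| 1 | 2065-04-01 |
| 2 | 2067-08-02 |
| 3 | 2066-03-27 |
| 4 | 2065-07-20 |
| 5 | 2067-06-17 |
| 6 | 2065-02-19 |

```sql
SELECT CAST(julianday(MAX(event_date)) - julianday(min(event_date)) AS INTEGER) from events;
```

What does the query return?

894

MIN = 2065-02-19, MAX = 2067-08-02.
9 days remain in February 2065 after the 19th (28 − 19).
Full months from March 2065 through July 2067 contribute their day counts.
Then 2 days into August 2067.
Total: 9 + 31 + 30 + 31 + 30 + 31 + 31 + 30 + 31 + 30 + 31 + 31 + 28 + 31 + 30 + 31 + 30 + 31 + 31 + 30 + 31 + 30 + 31 + 31 + 28 + 31 + 30 + 31 + 30 + 31 + 2 = 894.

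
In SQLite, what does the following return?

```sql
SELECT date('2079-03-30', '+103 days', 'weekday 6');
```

Applying '+103 days' to 2079-03-30: counting 103 days forward gives 2079-07-11.
`weekday 6` advances to the next Saturday; 2079-07-11 is a Tuesday, so it moves forward to 2079-07-15.

2079-07-15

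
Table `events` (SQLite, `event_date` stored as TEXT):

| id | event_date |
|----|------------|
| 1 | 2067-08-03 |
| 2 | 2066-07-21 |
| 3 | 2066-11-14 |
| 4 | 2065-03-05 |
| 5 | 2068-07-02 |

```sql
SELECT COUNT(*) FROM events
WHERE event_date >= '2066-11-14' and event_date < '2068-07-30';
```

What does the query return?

Rows in [2066-11-14, 2068-07-30): 2067-08-03, 2066-11-14, 2068-07-02 → 3 rows.

3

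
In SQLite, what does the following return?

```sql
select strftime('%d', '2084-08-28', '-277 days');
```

First apply '-277 days': 2084-08-28 → 2083-11-25.
`%d` extracts the 2-digit day of month: 25.

25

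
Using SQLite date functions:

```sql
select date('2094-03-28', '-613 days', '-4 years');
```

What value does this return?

2088-07-23

Applying '-613 days' to 2094-03-28: counting 613 days back gives 2092-07-23.
Adding -4 years to 2092-07-23 gives 2088-07-23.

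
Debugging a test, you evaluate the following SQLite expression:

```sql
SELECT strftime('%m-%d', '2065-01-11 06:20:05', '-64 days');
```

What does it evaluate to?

First apply '-64 days': 2065-01-11 06:20:05 → 2064-11-08 06:20:05.
`%m-%d` extracts the month-day: 11-08.

11-08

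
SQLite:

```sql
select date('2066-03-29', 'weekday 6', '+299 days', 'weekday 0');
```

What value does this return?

`weekday 6` advances to the next Saturday; 2066-03-29 is a Monday, so it moves forward to 2066-04-03.
Applying '+299 days' to 2066-04-03: counting 299 days forward gives 2067-01-27.
`weekday 0` advances to the next Sunday; 2067-01-27 is a Thursday, so it moves forward to 2067-01-30.

2067-01-30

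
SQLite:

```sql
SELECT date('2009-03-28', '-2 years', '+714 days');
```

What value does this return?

2009-03-11

Adding -2 years to 2009-03-28 gives 2007-03-28.
Applying '+714 days' to 2007-03-28: counting 714 days forward gives 2009-03-11.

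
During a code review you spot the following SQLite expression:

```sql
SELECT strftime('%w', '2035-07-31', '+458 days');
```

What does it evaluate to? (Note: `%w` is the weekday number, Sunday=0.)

First apply '+458 days': 2035-07-31 → 2036-10-31.
2036-10-31 is a Friday; with Sunday=0 that is 5.

5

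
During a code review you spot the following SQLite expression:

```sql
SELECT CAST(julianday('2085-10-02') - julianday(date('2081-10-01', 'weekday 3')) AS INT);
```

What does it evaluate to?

`weekday 3` advances to the next Wednesday; 2081-10-01 is already a Wednesday, so it stays at 2081-10-01.
30 days remain in October 2081 after the 1st (31 − 1).
Full months from November 2081 through September 2085 contribute their day counts.
Then 2 days into October 2085.
Total: 30 + 30 + 31 + 31 + 28 + 31 + 30 + 31 + 30 + 31 + 31 + 30 + 31 + 30 + 31 + 31 + 28 + 31 + 30 + 31 + 30 + 31 + 31 + 30 + 31 + 30 + 31 + 31 + 29 + 31 + 30 + 31 + 30 + 31 + 31 + 30 + 31 + 30 + 31 + 31 + 28 + 31 + 30 + 31 + 30 + 31 + 31 + 30 + 2 = 1462.

1462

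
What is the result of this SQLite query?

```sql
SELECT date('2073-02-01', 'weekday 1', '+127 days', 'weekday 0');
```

`weekday 1` advances to the next Monday; 2073-02-01 is a Wednesday, so it moves forward to 2073-02-06.
Applying '+127 days' to 2073-02-06: counting 127 days forward gives 2073-06-13.
`weekday 0` advances to the next Sunday; 2073-06-13 is a Tuesday, so it moves forward to 2073-06-18.

2073-06-18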